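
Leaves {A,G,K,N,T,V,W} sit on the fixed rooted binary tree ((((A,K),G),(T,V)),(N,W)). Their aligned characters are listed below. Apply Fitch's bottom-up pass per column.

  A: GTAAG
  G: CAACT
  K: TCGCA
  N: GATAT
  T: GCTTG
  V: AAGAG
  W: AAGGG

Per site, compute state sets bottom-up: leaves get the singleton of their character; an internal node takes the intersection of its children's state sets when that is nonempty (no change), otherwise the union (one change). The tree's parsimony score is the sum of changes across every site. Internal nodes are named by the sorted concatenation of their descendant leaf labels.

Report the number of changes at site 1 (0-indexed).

3

AK@0: {G} ∪ {T} = {G,T} (union, +1)
AGK@0: {G,T} ∪ {C} = {C,G,T} (union, +1)
TV@0: {G} ∪ {A} = {A,G} (union, +1)
AGKTV@0: {C,G,T} ∩ {A,G} = {G} (intersection, +0)
NW@0: {G} ∪ {A} = {A,G} (union, +1)
AGKNTVW@0: {G} ∩ {A,G} = {G} (intersection, +0)
AK@1: {T} ∪ {C} = {C,T} (union, +1)
AGK@1: {C,T} ∪ {A} = {A,C,T} (union, +1)
TV@1: {C} ∪ {A} = {A,C} (union, +1)
AGKTV@1: {A,C,T} ∩ {A,C} = {A,C} (intersection, +0)
NW@1: {A} ∩ {A} = {A} (intersection, +0)
AGKNTVW@1: {A,C} ∩ {A} = {A} (intersection, +0)
AK@2: {A} ∪ {G} = {A,G} (union, +1)
AGK@2: {A,G} ∩ {A} = {A} (intersection, +0)
TV@2: {T} ∪ {G} = {G,T} (union, +1)
AGKTV@2: {A} ∪ {G,T} = {A,G,T} (union, +1)
NW@2: {T} ∪ {G} = {G,T} (union, +1)
AGKNTVW@2: {A,G,T} ∩ {G,T} = {G,T} (intersection, +0)
AK@3: {A} ∪ {C} = {A,C} (union, +1)
AGK@3: {A,C} ∩ {C} = {C} (intersection, +0)
TV@3: {T} ∪ {A} = {A,T} (union, +1)
AGKTV@3: {C} ∪ {A,T} = {A,C,T} (union, +1)
NW@3: {A} ∪ {G} = {A,G} (union, +1)
AGKNTVW@3: {A,C,T} ∩ {A,G} = {A} (intersection, +0)
AK@4: {G} ∪ {A} = {A,G} (union, +1)
AGK@4: {A,G} ∪ {T} = {A,G,T} (union, +1)
TV@4: {G} ∩ {G} = {G} (intersection, +0)
AGKTV@4: {A,G,T} ∩ {G} = {G} (intersection, +0)
NW@4: {T} ∪ {G} = {G,T} (union, +1)
AGKNTVW@4: {G} ∩ {G,T} = {G} (intersection, +0)
per-site changes: [4, 3, 4, 4, 3]; total = 18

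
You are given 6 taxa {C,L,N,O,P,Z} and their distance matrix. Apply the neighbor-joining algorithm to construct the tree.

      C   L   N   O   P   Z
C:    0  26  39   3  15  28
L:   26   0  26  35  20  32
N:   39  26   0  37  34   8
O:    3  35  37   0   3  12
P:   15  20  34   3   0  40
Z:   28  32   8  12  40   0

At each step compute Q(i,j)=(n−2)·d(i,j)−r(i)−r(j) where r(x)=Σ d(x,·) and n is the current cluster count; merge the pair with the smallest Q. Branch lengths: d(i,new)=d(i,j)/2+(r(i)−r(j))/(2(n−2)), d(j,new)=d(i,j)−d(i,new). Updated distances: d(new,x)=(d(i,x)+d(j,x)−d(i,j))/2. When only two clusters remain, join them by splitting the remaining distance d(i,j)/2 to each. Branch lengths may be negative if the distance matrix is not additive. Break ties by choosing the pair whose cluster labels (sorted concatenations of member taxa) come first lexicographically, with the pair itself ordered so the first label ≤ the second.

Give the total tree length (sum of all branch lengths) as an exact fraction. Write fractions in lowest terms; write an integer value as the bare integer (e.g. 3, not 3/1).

429/8

step 1: merge (N,Z) at d=8, Q=-232; branch lengths N→7, Z→1; new cluster NZ
  updated: d(C,NZ)=59/2, d(L,NZ)=25, d(NZ,O)=41/2, d(NZ,P)=33
step 2: merge (L,NZ) at d=25, Q=-139; branch lengths L→73/6, NZ→77/6; new cluster LNZ
  updated: d(C,LNZ)=61/4, d(LNZ,O)=61/4, d(LNZ,P)=14
step 3: merge (C,O) at d=3, Q=-97/2; branch lengths C→9/2, O→-3/2; new cluster CO
  updated: d(CO,LNZ)=55/4, d(CO,P)=15/2
step 4: merge (CO,LNZ) at d=55/4, Q=-141/4; branch lengths CO→29/8, LNZ→81/8; new cluster CLNOZ
  updated: d(CLNOZ,P)=31/8
step 5: merge (CLNOZ,P) at d=31/8; branch lengths CLNOZ→31/16, P→31/16; new cluster CLNOPZ
final tree: (((C:9/2,O:-3/2):29/8,(L:73/6,(N:7,Z:1):77/6):81/8):31/16,P:31/16)
total length: 429/8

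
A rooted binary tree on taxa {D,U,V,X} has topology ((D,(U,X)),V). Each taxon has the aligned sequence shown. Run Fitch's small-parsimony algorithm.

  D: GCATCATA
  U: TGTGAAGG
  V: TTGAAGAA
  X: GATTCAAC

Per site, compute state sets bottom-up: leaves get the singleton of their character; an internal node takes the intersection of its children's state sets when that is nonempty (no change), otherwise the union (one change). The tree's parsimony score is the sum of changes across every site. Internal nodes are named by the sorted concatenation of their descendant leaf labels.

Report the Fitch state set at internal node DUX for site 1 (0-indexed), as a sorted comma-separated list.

site 0, node UX: U={T} ∪ X={G} → {G,T} (+1)
site 0, node DUX: D={G} ∩ UX={G,T} → {G} (+0)
site 0, node DUVX: DUX={G} ∪ V={T} → {G,T} (+1)
site 1, node UX: U={G} ∪ X={A} → {A,G} (+1)
site 1, node DUX: D={C} ∪ UX={A,G} → {A,C,G} (+1)
site 1, node DUVX: DUX={A,C,G} ∪ V={T} → {A,C,G,T} (+1)
site 2, node UX: U={T} ∩ X={T} → {T} (+0)
site 2, node DUX: D={A} ∪ UX={T} → {A,T} (+1)
site 2, node DUVX: DUX={A,T} ∪ V={G} → {A,G,T} (+1)
site 3, node UX: U={G} ∪ X={T} → {G,T} (+1)
site 3, node DUX: D={T} ∩ UX={G,T} → {T} (+0)
site 3, node DUVX: DUX={T} ∪ V={A} → {A,T} (+1)
site 4, node UX: U={A} ∪ X={C} → {A,C} (+1)
site 4, node DUX: D={C} ∩ UX={A,C} → {C} (+0)
site 4, node DUVX: DUX={C} ∪ V={A} → {A,C} (+1)
site 5, node UX: U={A} ∩ X={A} → {A} (+0)
site 5, node DUX: D={A} ∩ UX={A} → {A} (+0)
site 5, node DUVX: DUX={A} ∪ V={G} → {A,G} (+1)
site 6, node UX: U={G} ∪ X={A} → {A,G} (+1)
site 6, node DUX: D={T} ∪ UX={A,G} → {A,G,T} (+1)
site 6, node DUVX: DUX={A,G,T} ∩ V={A} → {A} (+0)
site 7, node UX: U={G} ∪ X={C} → {C,G} (+1)
site 7, node DUX: D={A} ∪ UX={C,G} → {A,C,G} (+1)
site 7, node DUVX: DUX={A,C,G} ∩ V={A} → {A} (+0)
per-site changes: [2, 3, 2, 2, 2, 1, 2, 2]; total = 16

A,C,G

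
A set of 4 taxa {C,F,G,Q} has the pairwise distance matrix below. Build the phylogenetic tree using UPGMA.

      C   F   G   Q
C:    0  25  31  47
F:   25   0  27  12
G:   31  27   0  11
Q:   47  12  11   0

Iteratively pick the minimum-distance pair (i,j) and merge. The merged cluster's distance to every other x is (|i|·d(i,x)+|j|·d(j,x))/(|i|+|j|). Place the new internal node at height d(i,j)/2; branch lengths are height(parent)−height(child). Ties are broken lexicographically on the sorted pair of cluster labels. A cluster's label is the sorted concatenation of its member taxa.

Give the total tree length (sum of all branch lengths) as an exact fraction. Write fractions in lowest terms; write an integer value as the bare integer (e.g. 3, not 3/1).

step 1: merge (G,Q) at d=11; branch lengths G→11/2, Q→11/2; new cluster GQ
  updated: d(C,GQ)=39, d(F,GQ)=39/2
step 2: merge (F,GQ) at d=39/2; branch lengths F→39/4, GQ→17/4; new cluster FGQ
  updated: d(C,FGQ)=103/3
step 3: merge (C,FGQ) at d=103/3; branch lengths C→103/6, FGQ→89/12; new cluster CFGQ
final tree: (C:103/6,(F:39/4,(G:11/2,Q:11/2):17/4):89/12)
total length: 595/12

595/12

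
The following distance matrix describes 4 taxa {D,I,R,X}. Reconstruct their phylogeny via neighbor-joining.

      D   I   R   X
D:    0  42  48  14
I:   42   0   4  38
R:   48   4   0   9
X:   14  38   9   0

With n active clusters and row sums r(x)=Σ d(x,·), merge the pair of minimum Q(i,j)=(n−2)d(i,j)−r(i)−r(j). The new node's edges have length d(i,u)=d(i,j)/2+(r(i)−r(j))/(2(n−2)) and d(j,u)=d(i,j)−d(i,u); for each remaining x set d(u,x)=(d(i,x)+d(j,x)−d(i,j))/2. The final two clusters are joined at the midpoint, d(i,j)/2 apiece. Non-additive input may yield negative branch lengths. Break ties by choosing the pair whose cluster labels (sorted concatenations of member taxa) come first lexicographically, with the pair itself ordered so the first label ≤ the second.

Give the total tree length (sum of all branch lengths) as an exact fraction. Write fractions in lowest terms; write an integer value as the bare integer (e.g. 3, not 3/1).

173/4

iteration 1: select D,X (d=14, Q=-137); attach at lengths (71/4, -15/4); label the merged cluster DX
  updated: d(DX,I)=33, d(DX,R)=43/2
iteration 2: select DX,I (d=33, Q=-117/2); attach at lengths (101/4, 31/4); label the merged cluster DIX
  updated: d(DIX,R)=-15/4
iteration 3: select DIX,R (d=-15/4); attach at lengths (-15/8, -15/8); label the merged cluster DIRX
final tree: (((D:71/4,X:-15/4):101/4,I:31/4):-15/8,R:-15/8)
total length: 173/4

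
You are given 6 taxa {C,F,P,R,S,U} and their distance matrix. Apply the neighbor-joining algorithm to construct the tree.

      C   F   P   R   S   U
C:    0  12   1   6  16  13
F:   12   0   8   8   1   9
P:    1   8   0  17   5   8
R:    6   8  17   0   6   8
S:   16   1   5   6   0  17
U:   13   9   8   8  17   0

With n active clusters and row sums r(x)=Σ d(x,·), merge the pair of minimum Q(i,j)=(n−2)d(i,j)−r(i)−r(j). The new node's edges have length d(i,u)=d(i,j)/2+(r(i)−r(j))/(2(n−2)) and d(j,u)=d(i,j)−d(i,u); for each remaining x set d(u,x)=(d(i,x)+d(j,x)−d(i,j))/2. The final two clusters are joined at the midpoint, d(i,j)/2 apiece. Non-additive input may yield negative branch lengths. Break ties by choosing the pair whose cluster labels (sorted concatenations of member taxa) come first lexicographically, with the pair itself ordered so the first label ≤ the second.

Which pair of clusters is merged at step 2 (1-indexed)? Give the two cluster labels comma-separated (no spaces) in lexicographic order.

F,S

1. join C+P (d=1, Q=-83) ⇒ CP; edges |C|=13/8, |P|=-5/8
  updated: d(CP,F)=19/2, d(CP,R)=11, d(CP,S)=10, d(CP,U)=10
2. join F+S (d=1, Q=-117/2) ⇒ FS; edges |F|=-7/12, |S|=19/12
  updated: d(CP,FS)=37/4, d(FS,R)=13/2, d(FS,U)=25/2
3. join CP+U (d=10, Q=-163/4) ⇒ CPU; edges |CP|=79/16, |U|=81/16
  updated: d(CPU,FS)=47/8, d(CPU,R)=9/2
4. join CPU+FS (d=47/8, Q=-135/8) ⇒ CFPSU; edges |CPU|=31/16, |FS|=63/16
  updated: d(CFPSU,R)=41/16
5. join CFPSU+R (d=41/16) ⇒ CFPRSU; edges |CFPSU|=41/32, |R|=41/32
final tree: ((((C:13/8,P:-5/8):79/16,U:81/16):31/16,(F:-7/12,S:19/12):63/16):41/32,R:41/32)
total length: 327/16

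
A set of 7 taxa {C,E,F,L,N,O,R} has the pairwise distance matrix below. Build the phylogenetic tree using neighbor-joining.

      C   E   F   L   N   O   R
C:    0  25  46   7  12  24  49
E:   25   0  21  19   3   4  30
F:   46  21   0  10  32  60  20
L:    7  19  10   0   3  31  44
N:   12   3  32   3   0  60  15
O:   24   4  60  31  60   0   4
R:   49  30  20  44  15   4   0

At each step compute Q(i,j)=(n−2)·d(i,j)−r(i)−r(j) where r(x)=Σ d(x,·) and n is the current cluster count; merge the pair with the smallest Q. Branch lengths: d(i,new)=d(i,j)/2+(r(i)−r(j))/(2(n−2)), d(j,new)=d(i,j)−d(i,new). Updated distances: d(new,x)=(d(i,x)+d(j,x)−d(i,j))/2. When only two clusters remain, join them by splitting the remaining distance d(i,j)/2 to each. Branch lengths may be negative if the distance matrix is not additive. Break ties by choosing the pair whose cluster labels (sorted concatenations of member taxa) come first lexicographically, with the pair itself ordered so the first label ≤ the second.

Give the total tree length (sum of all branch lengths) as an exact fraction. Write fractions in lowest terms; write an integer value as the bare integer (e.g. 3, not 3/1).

959/16

iteration 1: select O,R (d=4, Q=-325); attach at lengths (41/10, -1/10); label the merged cluster OR
  updated: d(C,OR)=69/2, d(E,OR)=15, d(F,OR)=38, d(L,OR)=71/2, d(N,OR)=71/2
iteration 2: select E,OR (d=15, Q=-363/2); attach at lengths (-31/16, 271/16); label the merged cluster EOR
  updated: d(C,EOR)=89/4, d(EOR,F)=22, d(EOR,L)=79/4, d(EOR,N)=47/4
iteration 3: select EOR,F (d=22, Q=-479/4); attach at lengths (127/24, 401/24); label the merged cluster EFOR
  updated: d(C,EFOR)=185/8, d(EFOR,L)=31/8, d(EFOR,N)=87/8
iteration 4: select C,N (d=12, Q=-44); attach at lengths (161/16, 31/16); label the merged cluster CN
  updated: d(CN,EFOR)=11, d(CN,L)=-1
iteration 5: select CN,EFOR (d=11, Q=-111/8); attach at lengths (49/16, 127/16); label the merged cluster CEFNOR
  updated: d(CEFNOR,L)=-65/16
iteration 6: select CEFNOR,L (d=-65/16); attach at lengths (-65/32, -65/32); label the merged cluster CEFLNOR
final tree: (((C:161/16,N:31/16):49/16,((E:-31/16,(O:41/10,R:-1/10):271/16):127/24,F:401/24):127/16):-65/32,L:-65/32)
total length: 959/16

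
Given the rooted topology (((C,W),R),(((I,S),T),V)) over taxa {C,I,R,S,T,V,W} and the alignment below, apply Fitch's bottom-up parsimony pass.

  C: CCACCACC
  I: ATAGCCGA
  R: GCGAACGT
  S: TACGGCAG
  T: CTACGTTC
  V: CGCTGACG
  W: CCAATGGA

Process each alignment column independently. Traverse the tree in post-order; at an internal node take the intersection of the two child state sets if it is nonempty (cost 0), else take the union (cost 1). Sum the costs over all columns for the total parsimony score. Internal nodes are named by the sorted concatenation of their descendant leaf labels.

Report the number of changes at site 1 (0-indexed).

site 0, node CW: C={C} ∩ W={C} → {C} (+0)
site 0, node CRW: CW={C} ∪ R={G} → {C,G} (+1)
site 0, node IS: I={A} ∪ S={T} → {A,T} (+1)
site 0, node IST: IS={A,T} ∪ T={C} → {A,C,T} (+1)
site 0, node ISTV: IST={A,C,T} ∩ V={C} → {C} (+0)
site 0, node CIRSTVW: CRW={C,G} ∩ ISTV={C} → {C} (+0)
site 1, node CW: C={C} ∩ W={C} → {C} (+0)
site 1, node CRW: CW={C} ∩ R={C} → {C} (+0)
site 1, node IS: I={T} ∪ S={A} → {A,T} (+1)
site 1, node IST: IS={A,T} ∩ T={T} → {T} (+0)
site 1, node ISTV: IST={T} ∪ V={G} → {G,T} (+1)
site 1, node CIRSTVW: CRW={C} ∪ ISTV={G,T} → {C,G,T} (+1)
site 2, node CW: C={A} ∩ W={A} → {A} (+0)
site 2, node CRW: CW={A} ∪ R={G} → {A,G} (+1)
site 2, node IS: I={A} ∪ S={C} → {A,C} (+1)
site 2, node IST: IS={A,C} ∩ T={A} → {A} (+0)
site 2, node ISTV: IST={A} ∪ V={C} → {A,C} (+1)
site 2, node CIRSTVW: CRW={A,G} ∩ ISTV={A,C} → {A} (+0)
site 3, node CW: C={C} ∪ W={A} → {A,C} (+1)
site 3, node CRW: CW={A,C} ∩ R={A} → {A} (+0)
site 3, node IS: I={G} ∩ S={G} → {G} (+0)
site 3, node IST: IS={G} ∪ T={C} → {C,G} (+1)
site 3, node ISTV: IST={C,G} ∪ V={T} → {C,G,T} (+1)
site 3, node CIRSTVW: CRW={A} ∪ ISTV={C,G,T} → {A,C,G,T} (+1)
site 4, node CW: C={C} ∪ W={T} → {C,T} (+1)
site 4, node CRW: CW={C,T} ∪ R={A} → {A,C,T} (+1)
site 4, node IS: I={C} ∪ S={G} → {C,G} (+1)
site 4, node IST: IS={C,G} ∩ T={G} → {G} (+0)
site 4, node ISTV: IST={G} ∩ V={G} → {G} (+0)
site 4, node CIRSTVW: CRW={A,C,T} ∪ ISTV={G} → {A,C,G,T} (+1)
site 5, node CW: C={A} ∪ W={G} → {A,G} (+1)
site 5, node CRW: CW={A,G} ∪ R={C} → {A,C,G} (+1)
site 5, node IS: I={C} ∩ S={C} → {C} (+0)
site 5, node IST: IS={C} ∪ T={T} → {C,T} (+1)
site 5, node ISTV: IST={C,T} ∪ V={A} → {A,C,T} (+1)
site 5, node CIRSTVW: CRW={A,C,G} ∩ ISTV={A,C,T} → {A,C} (+0)
site 6, node CW: C={C} ∪ W={G} → {C,G} (+1)
site 6, node CRW: CW={C,G} ∩ R={G} → {G} (+0)
site 6, node IS: I={G} ∪ S={A} → {A,G} (+1)
site 6, node IST: IS={A,G} ∪ T={T} → {A,G,T} (+1)
site 6, node ISTV: IST={A,G,T} ∪ V={C} → {A,C,G,T} (+1)
site 6, node CIRSTVW: CRW={G} ∩ ISTV={A,C,G,T} → {G} (+0)
site 7, node CW: C={C} ∪ W={A} → {A,C} (+1)
site 7, node CRW: CW={A,C} ∪ R={T} → {A,C,T} (+1)
site 7, node IS: I={A} ∪ S={G} → {A,G} (+1)
site 7, node IST: IS={A,G} ∪ T={C} → {A,C,G} (+1)
site 7, node ISTV: IST={A,C,G} ∩ V={G} → {G} (+0)
site 7, node CIRSTVW: CRW={A,C,T} ∪ ISTV={G} → {A,C,G,T} (+1)
per-site changes: [3, 3, 3, 4, 4, 4, 4, 5]; total = 30

3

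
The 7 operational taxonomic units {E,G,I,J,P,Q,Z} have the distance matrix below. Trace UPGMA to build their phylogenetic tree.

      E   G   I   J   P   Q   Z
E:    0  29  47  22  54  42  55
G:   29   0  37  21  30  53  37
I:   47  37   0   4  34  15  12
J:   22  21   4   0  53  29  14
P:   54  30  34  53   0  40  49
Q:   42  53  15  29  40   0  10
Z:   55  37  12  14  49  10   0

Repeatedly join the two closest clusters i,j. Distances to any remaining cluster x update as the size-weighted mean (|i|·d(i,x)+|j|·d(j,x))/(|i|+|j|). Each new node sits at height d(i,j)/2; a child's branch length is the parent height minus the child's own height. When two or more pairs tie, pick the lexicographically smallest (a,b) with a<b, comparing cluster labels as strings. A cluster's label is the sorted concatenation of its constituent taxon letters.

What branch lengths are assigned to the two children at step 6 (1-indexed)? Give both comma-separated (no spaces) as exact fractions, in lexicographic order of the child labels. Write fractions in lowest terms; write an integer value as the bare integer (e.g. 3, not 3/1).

iteration 1: select I,J (d=4); attach at lengths (2, 2); label the merged cluster IJ
  updated: d(E,IJ)=69/2, d(G,IJ)=29, d(IJ,P)=87/2, d(IJ,Q)=22, d(IJ,Z)=13
iteration 2: select Q,Z (d=10); attach at lengths (5, 5); label the merged cluster QZ
  updated: d(E,QZ)=97/2, d(G,QZ)=45, d(IJ,QZ)=35/2, d(P,QZ)=89/2
iteration 3: select IJ,QZ (d=35/2); attach at lengths (27/4, 15/4); label the merged cluster IJQZ
  updated: d(E,IJQZ)=83/2, d(G,IJQZ)=37, d(IJQZ,P)=44
iteration 4: select E,G (d=29); attach at lengths (29/2, 29/2); label the merged cluster EG
  updated: d(EG,IJQZ)=157/4, d(EG,P)=42
iteration 5: select EG,IJQZ (d=157/4); attach at lengths (41/8, 87/8); label the merged cluster EGIJQZ
  updated: d(EGIJQZ,P)=130/3
iteration 6: select EGIJQZ,P (d=130/3); attach at lengths (49/24, 65/3); label the merged cluster EGIJPQZ
final tree: (((E:29/2,G:29/2):41/8,((I:2,J:2):27/4,(Q:5,Z:5):15/4):87/8):49/24,P:65/3)
total length: 2237/24

49/24,65/3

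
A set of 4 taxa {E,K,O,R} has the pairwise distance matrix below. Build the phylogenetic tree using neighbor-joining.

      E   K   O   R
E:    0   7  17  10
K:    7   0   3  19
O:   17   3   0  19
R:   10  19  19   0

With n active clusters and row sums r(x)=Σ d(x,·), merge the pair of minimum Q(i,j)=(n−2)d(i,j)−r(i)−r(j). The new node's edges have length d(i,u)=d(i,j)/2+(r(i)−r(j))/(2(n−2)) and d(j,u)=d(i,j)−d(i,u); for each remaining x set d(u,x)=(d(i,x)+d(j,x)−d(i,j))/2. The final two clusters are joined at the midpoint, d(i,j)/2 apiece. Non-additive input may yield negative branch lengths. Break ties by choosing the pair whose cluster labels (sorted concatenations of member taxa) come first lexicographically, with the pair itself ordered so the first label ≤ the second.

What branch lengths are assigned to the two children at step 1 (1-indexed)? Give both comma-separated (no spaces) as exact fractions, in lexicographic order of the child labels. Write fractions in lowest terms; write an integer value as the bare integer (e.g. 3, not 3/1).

step 1: merge (E,R) at d=10, Q=-62; branch lengths E→3/2, R→17/2; new cluster ER
  updated: d(ER,K)=8, d(ER,O)=13
step 2: merge (ER,K) at d=8, Q=-24; branch lengths ER→9, K→-1; new cluster EKR
  updated: d(EKR,O)=4
step 3: merge (EKR,O) at d=4; branch lengths EKR→2, O→2; new cluster EKOR
final tree: (((E:3/2,R:17/2):9,K:-1):2,O:2)
total length: 22

3/2,17/2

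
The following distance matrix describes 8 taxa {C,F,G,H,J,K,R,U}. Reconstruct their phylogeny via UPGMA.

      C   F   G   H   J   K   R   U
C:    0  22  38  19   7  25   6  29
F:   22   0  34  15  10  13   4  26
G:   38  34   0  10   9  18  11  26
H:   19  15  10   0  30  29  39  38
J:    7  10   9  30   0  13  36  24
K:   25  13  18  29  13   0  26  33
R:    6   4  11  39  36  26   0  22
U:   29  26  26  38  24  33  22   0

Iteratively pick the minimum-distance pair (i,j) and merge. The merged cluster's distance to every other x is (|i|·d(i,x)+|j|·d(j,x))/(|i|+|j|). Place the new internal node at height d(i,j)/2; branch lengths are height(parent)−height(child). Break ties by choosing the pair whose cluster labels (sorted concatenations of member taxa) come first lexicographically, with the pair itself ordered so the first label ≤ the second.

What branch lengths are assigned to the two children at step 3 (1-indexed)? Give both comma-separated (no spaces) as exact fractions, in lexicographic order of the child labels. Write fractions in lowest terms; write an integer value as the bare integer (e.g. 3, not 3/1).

5,5

iteration 1: select F,R (d=4); attach at lengths (2, 2); label the merged cluster FR
  updated: d(C,FR)=14, d(FR,G)=45/2, d(FR,H)=27, d(FR,J)=23, d(FR,K)=39/2, d(FR,U)=24
iteration 2: select C,J (d=7); attach at lengths (7/2, 7/2); label the merged cluster CJ
  updated: d(CJ,FR)=37/2, d(CJ,G)=47/2, d(CJ,H)=49/2, d(CJ,K)=19, d(CJ,U)=53/2
iteration 3: select G,H (d=10); attach at lengths (5, 5); label the merged cluster GH
  updated: d(CJ,GH)=24, d(FR,GH)=99/4, d(GH,K)=47/2, d(GH,U)=32
iteration 4: select CJ,FR (d=37/2); attach at lengths (23/4, 29/4); label the merged cluster CFJR
  updated: d(CFJR,GH)=195/8, d(CFJR,K)=77/4, d(CFJR,U)=101/4
iteration 5: select CFJR,K (d=77/4); attach at lengths (3/8, 77/8); label the merged cluster CFJKR
  updated: d(CFJKR,GH)=121/5, d(CFJKR,U)=134/5
iteration 6: select CFJKR,GH (d=121/5); attach at lengths (99/40, 71/10); label the merged cluster CFGHJKR
  updated: d(CFGHJKR,U)=198/7
iteration 7: select CFGHJKR,U (d=198/7); attach at lengths (143/70, 99/7); label the merged cluster CFGHJKRU
final tree: (((((C:7/2,J:7/2):23/4,(F:2,R:2):29/4):3/8,K:77/8):99/40,(G:5,H:5):71/10):143/70,U:99/7)
total length: 19533/280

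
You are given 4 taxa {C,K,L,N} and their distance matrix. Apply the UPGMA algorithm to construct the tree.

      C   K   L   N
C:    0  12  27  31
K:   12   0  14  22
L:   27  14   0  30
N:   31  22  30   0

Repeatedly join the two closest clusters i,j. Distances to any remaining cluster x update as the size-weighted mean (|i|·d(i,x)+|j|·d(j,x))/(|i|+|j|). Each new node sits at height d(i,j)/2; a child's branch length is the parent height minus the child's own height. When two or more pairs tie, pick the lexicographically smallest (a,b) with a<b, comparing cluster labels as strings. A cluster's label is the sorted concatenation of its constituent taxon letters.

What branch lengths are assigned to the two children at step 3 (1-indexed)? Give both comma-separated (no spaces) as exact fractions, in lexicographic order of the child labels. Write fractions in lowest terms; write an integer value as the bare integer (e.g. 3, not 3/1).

iteration 1: select C,K (d=12); attach at lengths (6, 6); label the merged cluster CK
  updated: d(CK,L)=41/2, d(CK,N)=53/2
iteration 2: select CK,L (d=41/2); attach at lengths (17/4, 41/4); label the merged cluster CKL
  updated: d(CKL,N)=83/3
iteration 3: select CKL,N (d=83/3); attach at lengths (43/12, 83/6); label the merged cluster CKLN
final tree: (((C:6,K:6):17/4,L:41/4):43/12,N:83/6)
total length: 527/12

43/12,83/6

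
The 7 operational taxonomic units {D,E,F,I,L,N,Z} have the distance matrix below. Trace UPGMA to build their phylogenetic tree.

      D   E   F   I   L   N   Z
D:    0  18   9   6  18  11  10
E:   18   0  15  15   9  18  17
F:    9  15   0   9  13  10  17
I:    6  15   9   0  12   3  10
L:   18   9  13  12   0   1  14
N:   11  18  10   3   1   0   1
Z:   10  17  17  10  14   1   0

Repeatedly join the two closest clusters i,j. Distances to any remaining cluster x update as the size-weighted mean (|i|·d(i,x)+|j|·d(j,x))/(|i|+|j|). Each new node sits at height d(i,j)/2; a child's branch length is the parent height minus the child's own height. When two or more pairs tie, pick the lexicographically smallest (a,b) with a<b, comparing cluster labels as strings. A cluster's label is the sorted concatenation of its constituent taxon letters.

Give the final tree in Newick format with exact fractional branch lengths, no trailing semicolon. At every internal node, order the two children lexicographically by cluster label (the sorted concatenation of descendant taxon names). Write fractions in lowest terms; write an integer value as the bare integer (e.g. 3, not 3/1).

iteration 1: select L,N (d=1); attach at lengths (1/2, 1/2); label the merged cluster LN
  updated: d(D,LN)=29/2, d(E,LN)=27/2, d(F,LN)=23/2, d(I,LN)=15/2, d(LN,Z)=15/2
iteration 2: select D,I (d=6); attach at lengths (3, 3); label the merged cluster DI
  updated: d(DI,E)=33/2, d(DI,F)=9, d(DI,LN)=11, d(DI,Z)=10
iteration 3: select LN,Z (d=15/2); attach at lengths (13/4, 15/4); label the merged cluster LNZ
  updated: d(DI,LNZ)=32/3, d(E,LNZ)=44/3, d(F,LNZ)=40/3
iteration 4: select DI,F (d=9); attach at lengths (3/2, 9/2); label the merged cluster DFI
  updated: d(DFI,E)=16, d(DFI,LNZ)=104/9
iteration 5: select DFI,LNZ (d=104/9); attach at lengths (23/18, 73/36); label the merged cluster DFILNZ
  updated: d(DFILNZ,E)=46/3
iteration 6: select DFILNZ,E (d=46/3); attach at lengths (17/9, 23/3); label the merged cluster DEFILNZ
final tree: ((((D:3,I:3):3/2,F:9/2):23/18,((L:1/2,N:1/2):13/4,Z:15/4):73/36):17/9,E:23/3)
total length: 1183/36

((((D:3,I:3):3/2,F:9/2):23/18,((L:1/2,N:1/2):13/4,Z:15/4):73/36):17/9,E:23/3)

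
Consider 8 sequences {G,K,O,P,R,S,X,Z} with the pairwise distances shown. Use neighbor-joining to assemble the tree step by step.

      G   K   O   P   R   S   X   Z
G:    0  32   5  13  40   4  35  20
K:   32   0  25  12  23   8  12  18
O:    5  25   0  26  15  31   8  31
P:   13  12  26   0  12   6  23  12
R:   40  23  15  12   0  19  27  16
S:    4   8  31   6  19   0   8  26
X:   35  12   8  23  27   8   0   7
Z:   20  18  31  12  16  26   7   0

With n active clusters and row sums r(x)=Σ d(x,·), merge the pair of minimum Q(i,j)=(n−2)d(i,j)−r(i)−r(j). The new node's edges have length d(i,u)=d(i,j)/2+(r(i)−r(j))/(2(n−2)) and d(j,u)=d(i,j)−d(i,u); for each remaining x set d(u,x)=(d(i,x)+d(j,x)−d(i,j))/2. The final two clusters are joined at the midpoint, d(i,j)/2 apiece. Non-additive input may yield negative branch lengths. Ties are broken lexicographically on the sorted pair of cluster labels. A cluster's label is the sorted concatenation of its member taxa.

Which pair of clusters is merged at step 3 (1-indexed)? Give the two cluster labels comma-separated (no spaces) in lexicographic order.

iteration 1: select G,O (d=5, Q=-260); attach at lengths (19/6, 11/6); label the merged cluster GO
  updated: d(GO,K)=26, d(GO,P)=17, d(GO,R)=25, d(GO,S)=15, d(GO,X)=19, d(GO,Z)=23
iteration 2: select X,Z (d=7, Q=-163); attach at lengths (29/10, 41/10); label the merged cluster XZ
  updated: d(GO,XZ)=35/2, d(K,XZ)=23/2, d(P,XZ)=14, d(R,XZ)=18, d(S,XZ)=27/2
iteration 3: select K,S (d=8, Q=-110); attach at lengths (51/8, 13/8); label the merged cluster KS
  updated: d(GO,KS)=33/2, d(KS,P)=5, d(KS,R)=17, d(KS,XZ)=17/2
iteration 4: select P,R (d=12, Q=-84); attach at lengths (2, 10); label the merged cluster PR
  updated: d(GO,PR)=15, d(KS,PR)=5, d(PR,XZ)=10
iteration 5: select GO,XZ (d=35/2, Q=-50); attach at lengths (12, 11/2); label the merged cluster GOXZ
  updated: d(GOXZ,KS)=15/4, d(GOXZ,PR)=15/4
iteration 6: select GOXZ,KS (d=15/4, Q=-25/2); attach at lengths (5/4, 5/2); label the merged cluster GKOSXZ
  updated: d(GKOSXZ,PR)=5/2
iteration 7: select GKOSXZ,PR (d=5/2); attach at lengths (5/4, 5/4); label the merged cluster GKOPRSXZ
final tree: ((((G:19/6,O:11/6):12,(X:29/10,Z:41/10):11/2):5/4,(K:51/8,S:13/8):5/2):5/4,(P:2,R:10):5/4)
total length: 223/4

K,S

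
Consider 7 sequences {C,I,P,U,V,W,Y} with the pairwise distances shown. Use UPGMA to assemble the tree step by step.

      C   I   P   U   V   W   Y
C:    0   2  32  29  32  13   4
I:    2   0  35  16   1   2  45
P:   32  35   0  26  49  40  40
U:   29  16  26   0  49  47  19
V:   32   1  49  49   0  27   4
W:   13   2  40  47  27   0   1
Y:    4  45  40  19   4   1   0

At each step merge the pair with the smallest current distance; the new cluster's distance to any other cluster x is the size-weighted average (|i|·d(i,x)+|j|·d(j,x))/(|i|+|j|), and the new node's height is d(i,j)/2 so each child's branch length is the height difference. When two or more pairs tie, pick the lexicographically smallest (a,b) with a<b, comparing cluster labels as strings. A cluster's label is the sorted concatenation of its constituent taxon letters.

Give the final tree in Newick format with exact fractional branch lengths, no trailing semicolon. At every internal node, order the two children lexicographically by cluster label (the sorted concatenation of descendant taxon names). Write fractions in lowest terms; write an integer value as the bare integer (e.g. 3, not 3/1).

(((C:17/4,(W:1/2,Y:1/2):15/4):61/12,(I:1/2,V:1/2):53/6):127/15,(P:13,U:13):24/5)

1. join I+V (d=1) ⇒ IV; edges |I|=1/2, |V|=1/2
  updated: d(C,IV)=17, d(IV,P)=42, d(IV,U)=65/2, d(IV,W)=29/2, d(IV,Y)=49/2
2. join W+Y (d=1) ⇒ WY; edges |W|=1/2, |Y|=1/2
  updated: d(C,WY)=17/2, d(IV,WY)=39/2, d(P,WY)=40, d(U,WY)=33
3. join C+WY (d=17/2) ⇒ CWY; edges |C|=17/4, |WY|=15/4
  updated: d(CWY,IV)=56/3, d(CWY,P)=112/3, d(CWY,U)=95/3
4. join CWY+IV (d=56/3) ⇒ CIVWY; edges |CWY|=61/12, |IV|=53/6
  updated: d(CIVWY,P)=196/5, d(CIVWY,U)=32
5. join P+U (d=26) ⇒ PU; edges |P|=13, |U|=13
  updated: d(CIVWY,PU)=178/5
6. join CIVWY+PU (d=178/5) ⇒ CIPUVWY; edges |CIVWY|=127/15, |PU|=24/5
final tree: (((C:17/4,(W:1/2,Y:1/2):15/4):61/12,(I:1/2,V:1/2):53/6):127/15,(P:13,U:13):24/5)
total length: 3791/60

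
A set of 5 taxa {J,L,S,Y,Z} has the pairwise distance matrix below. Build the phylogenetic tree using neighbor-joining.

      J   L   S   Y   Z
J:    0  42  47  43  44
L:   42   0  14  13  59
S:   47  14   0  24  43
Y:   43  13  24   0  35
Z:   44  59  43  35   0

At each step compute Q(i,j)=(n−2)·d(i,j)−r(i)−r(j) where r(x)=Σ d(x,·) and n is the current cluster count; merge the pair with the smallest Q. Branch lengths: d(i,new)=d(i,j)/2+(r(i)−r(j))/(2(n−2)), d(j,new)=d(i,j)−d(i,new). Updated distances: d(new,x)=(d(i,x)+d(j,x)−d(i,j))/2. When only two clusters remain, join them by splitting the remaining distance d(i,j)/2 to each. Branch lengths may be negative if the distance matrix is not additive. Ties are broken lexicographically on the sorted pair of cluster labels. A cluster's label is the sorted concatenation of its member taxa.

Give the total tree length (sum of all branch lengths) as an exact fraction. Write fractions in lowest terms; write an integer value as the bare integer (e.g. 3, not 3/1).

653/8

step 1: merge (J,Z) at d=44, Q=-225; branch lengths J→127/6, Z→137/6; new cluster JZ
  updated: d(JZ,L)=57/2, d(JZ,S)=23, d(JZ,Y)=17
step 2: merge (JZ,Y) at d=17, Q=-177/2; branch lengths JZ→97/8, Y→39/8; new cluster JYZ
  updated: d(JYZ,L)=49/4, d(JYZ,S)=15
step 3: merge (JYZ,L) at d=49/4, Q=-165/4; branch lengths JYZ→53/8, L→45/8; new cluster JLYZ
  updated: d(JLYZ,S)=67/8
step 4: merge (JLYZ,S) at d=67/8; branch lengths JLYZ→67/16, S→67/16; new cluster JLSYZ
final tree: ((((J:127/6,Z:137/6):97/8,Y:39/8):53/8,L:45/8):67/16,S:67/16)
total length: 653/8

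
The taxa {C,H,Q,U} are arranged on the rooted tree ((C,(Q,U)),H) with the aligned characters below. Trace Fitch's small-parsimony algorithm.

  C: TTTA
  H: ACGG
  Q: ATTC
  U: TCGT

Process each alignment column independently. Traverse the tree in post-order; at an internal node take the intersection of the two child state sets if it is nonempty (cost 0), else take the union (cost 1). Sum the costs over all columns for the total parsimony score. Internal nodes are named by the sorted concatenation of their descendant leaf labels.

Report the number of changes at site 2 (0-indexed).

2

site 0, node QU: Q={A} ∪ U={T} → {A,T} (+1)
site 0, node CQU: C={T} ∩ QU={A,T} → {T} (+0)
site 0, node CHQU: CQU={T} ∪ H={A} → {A,T} (+1)
site 1, node QU: Q={T} ∪ U={C} → {C,T} (+1)
site 1, node CQU: C={T} ∩ QU={C,T} → {T} (+0)
site 1, node CHQU: CQU={T} ∪ H={C} → {C,T} (+1)
site 2, node QU: Q={T} ∪ U={G} → {G,T} (+1)
site 2, node CQU: C={T} ∩ QU={G,T} → {T} (+0)
site 2, node CHQU: CQU={T} ∪ H={G} → {G,T} (+1)
site 3, node QU: Q={C} ∪ U={T} → {C,T} (+1)
site 3, node CQU: C={A} ∪ QU={C,T} → {A,C,T} (+1)
site 3, node CHQU: CQU={A,C,T} ∪ H={G} → {A,C,G,T} (+1)
per-site changes: [2, 2, 2, 3]; total = 9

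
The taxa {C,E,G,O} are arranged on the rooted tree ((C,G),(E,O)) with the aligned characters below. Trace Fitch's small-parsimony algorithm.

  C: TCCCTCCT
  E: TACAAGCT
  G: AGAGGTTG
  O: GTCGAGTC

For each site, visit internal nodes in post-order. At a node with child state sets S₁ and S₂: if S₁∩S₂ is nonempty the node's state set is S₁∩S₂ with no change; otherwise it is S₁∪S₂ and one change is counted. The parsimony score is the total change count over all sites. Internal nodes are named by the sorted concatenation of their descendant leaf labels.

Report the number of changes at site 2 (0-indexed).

1

CG@0: {T} ∪ {A} = {A,T} (union, +1)
EO@0: {T} ∪ {G} = {G,T} (union, +1)
CEGO@0: {A,T} ∩ {G,T} = {T} (intersection, +0)
CG@1: {C} ∪ {G} = {C,G} (union, +1)
EO@1: {A} ∪ {T} = {A,T} (union, +1)
CEGO@1: {C,G} ∪ {A,T} = {A,C,G,T} (union, +1)
CG@2: {C} ∪ {A} = {A,C} (union, +1)
EO@2: {C} ∩ {C} = {C} (intersection, +0)
CEGO@2: {A,C} ∩ {C} = {C} (intersection, +0)
CG@3: {C} ∪ {G} = {C,G} (union, +1)
EO@3: {A} ∪ {G} = {A,G} (union, +1)
CEGO@3: {C,G} ∩ {A,G} = {G} (intersection, +0)
CG@4: {T} ∪ {G} = {G,T} (union, +1)
EO@4: {A} ∩ {A} = {A} (intersection, +0)
CEGO@4: {G,T} ∪ {A} = {A,G,T} (union, +1)
CG@5: {C} ∪ {T} = {C,T} (union, +1)
EO@5: {G} ∩ {G} = {G} (intersection, +0)
CEGO@5: {C,T} ∪ {G} = {C,G,T} (union, +1)
CG@6: {C} ∪ {T} = {C,T} (union, +1)
EO@6: {C} ∪ {T} = {C,T} (union, +1)
CEGO@6: {C,T} ∩ {C,T} = {C,T} (intersection, +0)
CG@7: {T} ∪ {G} = {G,T} (union, +1)
EO@7: {T} ∪ {C} = {C,T} (union, +1)
CEGO@7: {G,T} ∩ {C,T} = {T} (intersection, +0)
per-site changes: [2, 3, 1, 2, 2, 2, 2, 2]; total = 16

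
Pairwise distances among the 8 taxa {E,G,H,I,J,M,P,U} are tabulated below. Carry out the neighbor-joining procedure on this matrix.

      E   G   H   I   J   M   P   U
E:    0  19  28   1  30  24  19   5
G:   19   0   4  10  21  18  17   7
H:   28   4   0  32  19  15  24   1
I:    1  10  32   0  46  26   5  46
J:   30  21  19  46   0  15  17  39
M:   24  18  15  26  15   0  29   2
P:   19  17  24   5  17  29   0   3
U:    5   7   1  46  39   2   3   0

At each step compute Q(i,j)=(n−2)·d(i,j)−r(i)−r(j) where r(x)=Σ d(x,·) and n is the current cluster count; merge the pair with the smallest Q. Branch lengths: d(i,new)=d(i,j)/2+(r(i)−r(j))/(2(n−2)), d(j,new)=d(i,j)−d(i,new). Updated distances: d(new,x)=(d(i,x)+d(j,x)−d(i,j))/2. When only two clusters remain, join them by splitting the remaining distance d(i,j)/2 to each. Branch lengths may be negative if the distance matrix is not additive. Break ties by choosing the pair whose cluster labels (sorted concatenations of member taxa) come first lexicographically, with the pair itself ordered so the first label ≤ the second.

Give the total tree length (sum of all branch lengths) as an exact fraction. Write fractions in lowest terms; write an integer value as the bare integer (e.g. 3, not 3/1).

step 1: merge (E,I) at d=1, Q=-286; branch lengths E→-17/6, I→23/6; new cluster EI
  updated: d(EI,G)=14, d(EI,H)=59/2, d(EI,J)=75/2, d(EI,M)=49/2, d(EI,P)=23/2, d(EI,U)=25
step 2: merge (EI,P) at d=23/2, Q=-186; branch lengths EI→49/5, P→17/10; new cluster EIP
  updated: d(EIP,G)=39/4, d(EIP,H)=21, d(EIP,J)=43/2, d(EIP,M)=21, d(EIP,U)=33/4
step 3: merge (J,M) at d=15, Q=-253/2; branch lengths J→209/16, M→31/16; new cluster JM
  updated: d(EIP,JM)=55/4, d(G,JM)=12, d(H,JM)=19/2, d(JM,U)=13
step 4: merge (H,U) at d=1, Q=-247/4; branch lengths H→37/24, U→-13/24; new cluster HU
  updated: d(EIP,HU)=113/8, d(G,HU)=5, d(HU,JM)=43/4
step 5: merge (EIP,JM) at d=55/4, Q=-373/8; branch lengths EIP→229/32, JM→211/32; new cluster EIJMP
  updated: d(EIJMP,G)=4, d(EIJMP,HU)=89/16
step 6: merge (EIJMP,G) at d=4, Q=-233/16; branch lengths EIJMP→73/32, G→55/32; new cluster EGIJMP
  updated: d(EGIJMP,HU)=105/32
step 7: merge (EGIJMP,HU) at d=105/32; branch lengths EGIJMP→105/64, HU→105/64; new cluster EGHIJMPU
final tree: (((((E:-17/6,I:23/6):49/5,P:17/10):229/32,(J:209/16,M:31/16):211/32):73/32,G:55/32):105/64,(H:37/24,U:-13/24):105/64)
total length: 1585/32

1585/32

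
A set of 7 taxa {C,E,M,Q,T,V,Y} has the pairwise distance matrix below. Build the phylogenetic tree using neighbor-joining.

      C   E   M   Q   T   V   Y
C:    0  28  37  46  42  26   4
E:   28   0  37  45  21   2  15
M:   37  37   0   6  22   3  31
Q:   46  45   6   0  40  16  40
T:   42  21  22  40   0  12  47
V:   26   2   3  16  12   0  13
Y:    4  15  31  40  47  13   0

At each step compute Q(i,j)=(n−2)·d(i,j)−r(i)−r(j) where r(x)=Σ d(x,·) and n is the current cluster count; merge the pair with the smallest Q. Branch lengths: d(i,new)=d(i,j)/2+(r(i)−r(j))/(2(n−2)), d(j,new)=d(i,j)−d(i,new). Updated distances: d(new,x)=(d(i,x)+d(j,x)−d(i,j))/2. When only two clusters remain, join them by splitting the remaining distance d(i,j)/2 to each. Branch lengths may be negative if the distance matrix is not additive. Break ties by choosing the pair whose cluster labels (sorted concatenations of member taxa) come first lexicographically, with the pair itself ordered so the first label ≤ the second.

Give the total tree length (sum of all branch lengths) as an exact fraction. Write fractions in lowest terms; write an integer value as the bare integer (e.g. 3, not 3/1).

481/8

1. join C+Y (d=4, Q=-313) ⇒ CY; edges |C|=53/10, |Y|=-13/10
  updated: d(CY,E)=39/2, d(CY,M)=32, d(CY,Q)=41, d(CY,T)=85/2, d(CY,V)=35/2
2. join M+Q (d=6, Q=-224) ⇒ MQ; edges |M|=-3, |Q|=9
  updated: d(CY,MQ)=67/2, d(E,MQ)=38, d(MQ,T)=28, d(MQ,V)=13/2
3. join CY+E (d=39/2, Q=-135) ⇒ CEY; edges |CY|=91/6, |E|=13/3
  updated: d(CEY,MQ)=26, d(CEY,T)=22, d(CEY,V)=0
4. join CEY+V (d=0, Q=-133/2) ⇒ CEVY; edges |CEY|=59/8, |V|=-59/8
  updated: d(CEVY,MQ)=65/4, d(CEVY,T)=17
5. join CEVY+MQ (d=65/4, Q=-245/4) ⇒ CEMQVY; edges |CEVY|=21/8, |MQ|=109/8
  updated: d(CEMQVY,T)=115/8
6. join CEMQVY+T (d=115/8) ⇒ CEMQTVY; edges |CEMQVY|=115/16, |T|=115/16
final tree: (((((C:53/10,Y:-13/10):91/6,E:13/3):59/8,V:-59/8):21/8,(M:-3,Q:9):109/8):115/16,T:115/16)
total length: 481/8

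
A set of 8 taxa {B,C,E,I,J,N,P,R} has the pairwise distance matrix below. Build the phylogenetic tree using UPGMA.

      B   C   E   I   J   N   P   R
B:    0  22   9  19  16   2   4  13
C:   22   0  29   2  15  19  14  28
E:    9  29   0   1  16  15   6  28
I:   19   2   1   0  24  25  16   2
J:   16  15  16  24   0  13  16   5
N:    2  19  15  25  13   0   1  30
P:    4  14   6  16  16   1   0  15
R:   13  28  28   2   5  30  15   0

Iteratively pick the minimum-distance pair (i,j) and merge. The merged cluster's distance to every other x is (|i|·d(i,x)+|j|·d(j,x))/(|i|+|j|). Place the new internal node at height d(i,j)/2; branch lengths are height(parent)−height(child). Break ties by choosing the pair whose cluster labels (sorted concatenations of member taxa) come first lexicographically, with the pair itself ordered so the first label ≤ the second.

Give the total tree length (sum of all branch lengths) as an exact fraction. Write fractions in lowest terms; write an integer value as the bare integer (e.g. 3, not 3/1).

391/10

iteration 1: select E,I (d=1); attach at lengths (1/2, 1/2); label the merged cluster EI
  updated: d(B,EI)=14, d(C,EI)=31/2, d(EI,J)=20, d(EI,N)=20, d(EI,P)=11, d(EI,R)=15
iteration 2: select N,P (d=1); attach at lengths (1/2, 1/2); label the merged cluster NP
  updated: d(B,NP)=3, d(C,NP)=33/2, d(EI,NP)=31/2, d(J,NP)=29/2, d(NP,R)=45/2
iteration 3: select B,NP (d=3); attach at lengths (3/2, 1); label the merged cluster BNP
  updated: d(BNP,C)=55/3, d(BNP,EI)=15, d(BNP,J)=15, d(BNP,R)=58/3
iteration 4: select J,R (d=5); attach at lengths (5/2, 5/2); label the merged cluster JR
  updated: d(BNP,JR)=103/6, d(C,JR)=43/2, d(EI,JR)=35/2
iteration 5: select BNP,EI (d=15); attach at lengths (6, 7); label the merged cluster BEINP
  updated: d(BEINP,C)=86/5, d(BEINP,JR)=173/10
iteration 6: select BEINP,C (d=86/5); attach at lengths (11/10, 43/5); label the merged cluster BCEINP
  updated: d(BCEINP,JR)=18
iteration 7: select BCEINP,JR (d=18); attach at lengths (2/5, 13/2); label the merged cluster BCEIJNPR
final tree: ((((B:3/2,(N:1/2,P:1/2):1):6,(E:1/2,I:1/2):7):11/10,C:43/5):2/5,(J:5/2,R:5/2):13/2)
total length: 391/10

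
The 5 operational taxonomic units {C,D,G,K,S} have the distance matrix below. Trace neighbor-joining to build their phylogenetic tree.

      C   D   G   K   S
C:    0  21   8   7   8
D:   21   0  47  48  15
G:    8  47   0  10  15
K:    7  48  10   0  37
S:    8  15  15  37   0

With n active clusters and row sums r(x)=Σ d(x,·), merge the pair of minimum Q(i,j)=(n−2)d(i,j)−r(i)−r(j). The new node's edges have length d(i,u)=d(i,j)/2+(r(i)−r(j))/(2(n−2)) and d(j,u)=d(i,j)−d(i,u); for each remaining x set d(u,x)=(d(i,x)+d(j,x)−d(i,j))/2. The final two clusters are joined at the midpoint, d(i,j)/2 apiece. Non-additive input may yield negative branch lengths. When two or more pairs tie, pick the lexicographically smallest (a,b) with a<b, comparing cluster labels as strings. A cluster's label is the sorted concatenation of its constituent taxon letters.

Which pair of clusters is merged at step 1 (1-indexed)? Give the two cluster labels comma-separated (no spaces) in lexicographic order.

D,S

iteration 1: select D,S (d=15, Q=-161); attach at lengths (101/6, -11/6); label the merged cluster DS
  updated: d(C,DS)=7, d(DS,G)=47/2, d(DS,K)=35
iteration 2: select C,DS (d=7, Q=-147/2); attach at lengths (-59/8, 115/8); label the merged cluster CDS
  updated: d(CDS,G)=49/4, d(CDS,K)=35/2
iteration 3: select CDS,G (d=49/4, Q=-159/4); attach at lengths (79/8, 19/8); label the merged cluster CDGS
  updated: d(CDGS,K)=61/8
iteration 4: select CDGS,K (d=61/8); attach at lengths (61/16, 61/16); label the merged cluster CDGKS
final tree: (((C:-59/8,(D:101/6,S:-11/6):115/8):79/8,G:19/8):61/16,K:61/16)
total length: 335/8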